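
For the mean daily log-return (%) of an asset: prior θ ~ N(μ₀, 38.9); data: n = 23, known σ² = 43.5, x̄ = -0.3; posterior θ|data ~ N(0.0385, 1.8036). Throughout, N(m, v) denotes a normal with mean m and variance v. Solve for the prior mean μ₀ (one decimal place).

μ₀ = 7.0

The posterior mean is a precision-weighted average: μ_n = (τ₀μ₀ + τ_data·x̄)/(τ₀+τ_data), with τ₀=1/σ₀² and τ_data=n/σ².
Here τ₀ = 1/38.9 = 0.025707 and τ_data = 23/43.5 = 0.528736, so τ_n = 0.554443.
Rearranging for μ₀: μ₀ = (μ_n·τ_n − τ_data·x̄)/τ₀ = (0.0385·0.554443 − 0.528736·-0.3) / 0.025707 = 0.179967/0.025707 ≈ 7.0.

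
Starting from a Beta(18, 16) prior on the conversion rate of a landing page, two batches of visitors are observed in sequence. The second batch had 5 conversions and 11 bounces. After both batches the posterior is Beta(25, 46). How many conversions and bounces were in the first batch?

2 conversions and 19 bounces

Sequential conjugate updates are equivalent to a single update on the pooled data, so total successes = posterior α − prior α and total failures = posterior β − prior β.
Total across both batches: 25−18=7 conversions, 46−16=30 bounces.
Subtract the second batch: 7−5=2 conversions and 30−11=19 bounces.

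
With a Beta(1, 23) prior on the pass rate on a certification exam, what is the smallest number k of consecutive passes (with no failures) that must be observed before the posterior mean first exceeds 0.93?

k = 305

After k passes and 0 failures the posterior is Beta(1+k, 23), with mean (1+k)/(1+23+k).
Set (1+k)/(24+k) > 0.93 and solve: k > (0.93·24 − 1)/(1 − 0.93) = 304.571.
The smallest integer exceeding 304.571 is 305, and checking k=305: (306)/(329) = 0.9301 > 0.93.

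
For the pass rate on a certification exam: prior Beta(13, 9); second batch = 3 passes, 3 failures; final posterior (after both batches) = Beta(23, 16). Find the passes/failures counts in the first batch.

Because Beta–binomial updating is additive in the counts, the combined data contributed (α_post−α_prior, β_post−β_prior) successes and failures.
Total across both batches: 23−13=10 passes, 16−9=7 failures.
Subtract the second batch: 10−3=7 passes and 7−3=4 failures.

7 passes and 4 failures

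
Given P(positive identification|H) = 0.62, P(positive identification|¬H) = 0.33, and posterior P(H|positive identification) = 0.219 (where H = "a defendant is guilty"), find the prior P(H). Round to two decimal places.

P(H) = 0.13

In odds form, posterior odds = prior odds × likelihood ratio, so prior odds = posterior odds ÷ LR.
Posterior odds = 0.219/(1−0.219) = 0.2804. LR = 0.62/0.33 = 1.8788.
Prior odds = 0.2804/1.8788 = 0.1492, so P(H) = 0.1492/(1+0.1492) ≈ 0.13.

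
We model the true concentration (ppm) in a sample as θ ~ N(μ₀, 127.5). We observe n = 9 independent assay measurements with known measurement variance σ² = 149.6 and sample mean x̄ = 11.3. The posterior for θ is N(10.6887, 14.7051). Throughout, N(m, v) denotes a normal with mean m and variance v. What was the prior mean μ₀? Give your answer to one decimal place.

μ₀ = 6.0

With known observation variance, the Normal–Normal posterior has precision τ_n = τ₀ + n/σ² and mean μ_n = (τ₀μ₀ + (n/σ²)x̄)/τ_n.
Here τ₀ = 1/127.5 = 0.007843 and τ_data = 9/149.6 = 0.060160, so τ_n = 0.068003.
Rearranging for μ₀: μ₀ = (μ_n·τ_n − τ_data·x̄)/τ₀ = (10.6887·0.068003 − 0.060160·11.3) / 0.007843 = 0.047056/0.007843 ≈ 6.0.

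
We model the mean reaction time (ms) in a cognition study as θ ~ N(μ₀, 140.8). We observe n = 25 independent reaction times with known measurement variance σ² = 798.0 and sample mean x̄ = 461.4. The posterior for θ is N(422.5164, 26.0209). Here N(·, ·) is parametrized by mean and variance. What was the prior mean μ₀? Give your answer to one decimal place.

The posterior mean is a precision-weighted average: μ_n = (τ₀μ₀ + τ_data·x̄)/(τ₀+τ_data), with τ₀=1/σ₀² and τ_data=n/σ².
Here τ₀ = 1/140.8 = 0.007102 and τ_data = 25/798.0 = 0.031328, so τ_n = 0.038430.
Rearranging for μ₀: μ₀ = (μ_n·τ_n − τ_data·x̄)/τ₀ = (422.5164·0.038430 − 0.031328·461.4) / 0.007102 = 1.782566/0.007102 ≈ 251.0.

μ₀ = 251.0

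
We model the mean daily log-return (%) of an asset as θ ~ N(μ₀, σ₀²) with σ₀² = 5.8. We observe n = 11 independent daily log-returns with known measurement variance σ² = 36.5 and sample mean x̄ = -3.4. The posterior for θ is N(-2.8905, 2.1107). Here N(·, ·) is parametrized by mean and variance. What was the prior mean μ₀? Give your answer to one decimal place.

With known observation variance, the Normal–Normal posterior has precision τ_n = τ₀ + n/σ² and mean μ_n = (τ₀μ₀ + (n/σ²)x̄)/τ_n.
Here τ₀ = 1/5.8 = 0.172414 and τ_data = 11/36.5 = 0.301370, so τ_n = 0.473784.
Rearranging for μ₀: μ₀ = (μ_n·τ_n − τ_data·x̄)/τ₀ = (-2.8905·0.473784 − 0.301370·-3.4) / 0.172414 = -0.344815/0.172414 ≈ -2.0.

μ₀ = -2.0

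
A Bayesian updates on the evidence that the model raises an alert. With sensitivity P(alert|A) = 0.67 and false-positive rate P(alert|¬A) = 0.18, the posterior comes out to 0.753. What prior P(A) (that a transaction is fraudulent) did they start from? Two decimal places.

P(A) = 0.45

In odds form, posterior odds = prior odds × likelihood ratio, so prior odds = posterior odds ÷ LR.
Posterior odds = 0.753/(1−0.753) = 3.0486. LR = 0.67/0.18 = 3.7222.
Prior odds = 3.0486/3.7222 = 0.8190, so P(A) = 0.8190/(1+0.8190) ≈ 0.45.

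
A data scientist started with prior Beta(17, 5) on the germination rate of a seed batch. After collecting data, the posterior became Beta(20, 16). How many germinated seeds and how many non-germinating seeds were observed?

Beta is conjugate to the binomial likelihood: posterior = Beta(a+s, b+f).
So s = 20 − 17 = 3 and f = 16 − 5 = 11.

3 germinated seeds and 11 non-germinating seeds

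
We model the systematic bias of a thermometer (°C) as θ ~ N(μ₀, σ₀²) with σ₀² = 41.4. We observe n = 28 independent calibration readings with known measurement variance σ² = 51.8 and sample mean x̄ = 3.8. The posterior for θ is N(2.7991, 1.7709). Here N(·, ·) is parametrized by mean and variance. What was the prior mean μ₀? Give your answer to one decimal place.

The posterior mean is a precision-weighted average: μ_n = (τ₀μ₀ + τ_data·x̄)/(τ₀+τ_data), with τ₀=1/σ₀² and τ_data=n/σ².
Here τ₀ = 1/41.4 = 0.024155 and τ_data = 28/51.8 = 0.540541, so τ_n = 0.564696.
Rearranging for μ₀: μ₀ = (μ_n·τ_n − τ_data·x̄)/τ₀ = (2.7991·0.564696 − 0.540541·3.8) / 0.024155 = -0.473415/0.024155 ≈ -19.6.

μ₀ = -19.6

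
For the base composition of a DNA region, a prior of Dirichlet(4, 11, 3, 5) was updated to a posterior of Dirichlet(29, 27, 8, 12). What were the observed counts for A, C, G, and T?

counts (25, 16, 5, 7)

For a Dirichlet(α) prior with multinomial counts c, the posterior is Dirichlet(α + c) componentwise.
Counts are posterior − prior componentwise: 29−4=25, 27−11=16, 8−3=5, 12−5=7.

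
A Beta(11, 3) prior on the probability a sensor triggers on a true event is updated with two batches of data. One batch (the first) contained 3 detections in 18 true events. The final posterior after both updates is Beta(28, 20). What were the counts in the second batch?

14 detections and 2 misses

Because Beta–binomial updating is additive in the counts, the combined data contributed (α_post−α_prior, β_post−β_prior) successes and failures.
Total across both batches: 28−11=17 detections, 20−3=17 misses.
Subtract the first batch: 17−3=14 detections and 17−15=2 misses.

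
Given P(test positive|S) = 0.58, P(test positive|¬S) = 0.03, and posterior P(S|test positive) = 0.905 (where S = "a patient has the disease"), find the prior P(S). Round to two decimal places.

In odds form, posterior odds = prior odds × likelihood ratio, so prior odds = posterior odds ÷ LR.
Posterior odds = 0.905/(1−0.905) = 9.5263. LR = 0.58/0.03 = 19.3333.
Prior odds = 9.5263/19.3333 = 0.4927, so P(S) = 0.4927/(1+0.4927) ≈ 0.33.

P(S) = 0.33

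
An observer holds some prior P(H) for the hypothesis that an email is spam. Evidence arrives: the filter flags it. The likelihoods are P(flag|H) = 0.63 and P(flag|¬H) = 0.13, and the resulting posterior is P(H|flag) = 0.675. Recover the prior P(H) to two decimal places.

P(H) = 0.30

Bayes' rule in odds form gives O(H|E) = O(H)·[P(E|H)/P(E|¬H)], hence O(H) = O(H|E)/LR.
Posterior odds = 0.675/(1−0.675) = 2.0769. LR = 0.63/0.13 = 4.8462.
Prior odds = 2.0769/4.8462 = 0.4286, so P(H) = 0.4286/(1+0.4286) ≈ 0.30.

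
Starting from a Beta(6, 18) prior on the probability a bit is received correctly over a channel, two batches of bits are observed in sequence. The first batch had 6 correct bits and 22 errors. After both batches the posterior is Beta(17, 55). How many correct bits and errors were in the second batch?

Because Beta–binomial updating is additive in the counts, the combined data contributed (α_post−α_prior, β_post−β_prior) successes and failures.
Total across both batches: 17−6=11 correct bits, 55−18=37 errors.
Subtract the first batch: 11−6=5 correct bits and 37−22=15 errors.

5 correct bits and 15 errors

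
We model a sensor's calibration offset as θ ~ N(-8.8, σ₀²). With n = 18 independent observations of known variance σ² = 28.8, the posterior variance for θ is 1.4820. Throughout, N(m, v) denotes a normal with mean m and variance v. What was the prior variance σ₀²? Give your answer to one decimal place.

For the Normal–Normal model with known σ², precisions add: τ_n = τ₀ + n/σ².
So 1/σ₀² = 1/1.4820 − 18/28.8 = 0.674764 − 0.625000 = 0.049764.
Hence σ₀² = 1/0.049764 ≈ 20.1.

σ₀² = 20.1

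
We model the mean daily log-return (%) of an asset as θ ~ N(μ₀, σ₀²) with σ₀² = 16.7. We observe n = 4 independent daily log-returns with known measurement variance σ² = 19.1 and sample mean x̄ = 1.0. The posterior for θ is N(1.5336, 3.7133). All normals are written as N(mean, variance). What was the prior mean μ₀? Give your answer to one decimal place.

μ₀ = 3.4

With known observation variance, the Normal–Normal posterior has precision τ_n = τ₀ + n/σ² and mean μ_n = (τ₀μ₀ + (n/σ²)x̄)/τ_n.
Here τ₀ = 1/16.7 = 0.059880 and τ_data = 4/19.1 = 0.209424, so τ_n = 0.269304.
Rearranging for μ₀: μ₀ = (μ_n·τ_n − τ_data·x̄)/τ₀ = (1.5336·0.269304 − 0.209424·1.0) / 0.059880 = 0.203581/0.059880 ≈ 3.4.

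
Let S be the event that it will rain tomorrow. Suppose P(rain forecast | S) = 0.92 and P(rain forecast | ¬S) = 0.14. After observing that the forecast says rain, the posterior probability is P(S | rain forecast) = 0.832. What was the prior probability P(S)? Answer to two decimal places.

P(S) = 0.43

In odds form, posterior odds = prior odds × likelihood ratio, so prior odds = posterior odds ÷ LR.
Posterior odds = 0.832/(1−0.832) = 4.9524. LR = 0.92/0.14 = 6.5714.
Prior odds = 4.9524/6.5714 = 0.7536, so P(S) = 0.7536/(1+0.7536) ≈ 0.43.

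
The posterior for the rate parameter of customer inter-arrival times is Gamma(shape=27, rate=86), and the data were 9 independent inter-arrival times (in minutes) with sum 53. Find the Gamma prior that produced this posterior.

Gamma–exponential conjugacy: posterior shape = α + n, posterior rate = β + Σtᵢ.
So α = 27 − 9 = 18 and β = 86 − 53 = 33.

Gamma(shape=18, rate=33)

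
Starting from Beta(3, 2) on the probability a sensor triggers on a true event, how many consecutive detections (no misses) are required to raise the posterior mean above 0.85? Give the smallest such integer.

After k detections and 0 misses the posterior is Beta(3+k, 2), with mean (3+k)/(3+2+k).
Set (3+k)/(5+k) > 0.85 and solve: k > (0.85·5 − 3)/(1 − 0.85) = 8.333.
The smallest integer exceeding 8.333 is 9, and checking k=9: (12)/(14) = 0.8571 > 0.85.

k = 9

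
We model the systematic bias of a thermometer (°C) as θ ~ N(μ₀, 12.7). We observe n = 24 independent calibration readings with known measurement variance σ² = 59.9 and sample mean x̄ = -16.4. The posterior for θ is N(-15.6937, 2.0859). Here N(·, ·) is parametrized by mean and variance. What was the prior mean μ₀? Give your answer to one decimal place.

The posterior mean is a precision-weighted average: μ_n = (τ₀μ₀ + τ_data·x̄)/(τ₀+τ_data), with τ₀=1/σ₀² and τ_data=n/σ².
Here τ₀ = 1/12.7 = 0.078740 and τ_data = 24/59.9 = 0.400668, so τ_n = 0.479408.
Rearranging for μ₀: μ₀ = (μ_n·τ_n − τ_data·x̄)/τ₀ = (-15.6937·0.479408 − 0.400668·-16.4) / 0.078740 = -0.952730/0.078740 ≈ -12.1.

μ₀ = -12.1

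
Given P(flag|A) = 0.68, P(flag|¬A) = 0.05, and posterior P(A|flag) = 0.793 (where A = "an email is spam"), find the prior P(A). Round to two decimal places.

P(A) = 0.22

Bayes' rule in odds form gives O(A|E) = O(A)·[P(E|A)/P(E|¬A)], hence O(A) = O(A|E)/LR.
Posterior odds = 0.793/(1−0.793) = 3.8309. LR = 0.68/0.05 = 13.6000.
Prior odds = 3.8309/13.6000 = 0.2817, so P(A) = 0.2817/(1+0.2817) ≈ 0.22.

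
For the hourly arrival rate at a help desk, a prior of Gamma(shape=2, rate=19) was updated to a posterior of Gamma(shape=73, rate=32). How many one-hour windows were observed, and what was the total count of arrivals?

A Gamma(α, β) prior (rate parametrization) on a Poisson rate with n observations summing to S gives posterior Gamma(α+S, β+n).
Matching: Σxᵢ = 73 − 2 = 71 and n = 32 − 19 = 13.

n = 13 one-hour windows with total 71 arrivals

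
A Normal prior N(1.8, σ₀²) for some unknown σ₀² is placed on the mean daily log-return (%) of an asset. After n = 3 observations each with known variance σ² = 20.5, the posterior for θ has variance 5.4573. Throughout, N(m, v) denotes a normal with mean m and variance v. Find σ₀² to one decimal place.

For the Normal–Normal model with known σ², precisions add: τ_n = τ₀ + n/σ².
So 1/σ₀² = 1/5.4573 − 3/20.5 = 0.183241 − 0.146341 = 0.036900.
Hence σ₀² = 1/0.036900 ≈ 27.1.

σ₀² = 27.1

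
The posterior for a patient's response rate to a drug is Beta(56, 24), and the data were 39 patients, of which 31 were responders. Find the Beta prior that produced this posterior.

Under Beta–binomial conjugacy the posterior parameters are (α+s, β+f).
So α = 56 − 31 = 25 and β = 24 − 8 = 16.

Beta(25, 16)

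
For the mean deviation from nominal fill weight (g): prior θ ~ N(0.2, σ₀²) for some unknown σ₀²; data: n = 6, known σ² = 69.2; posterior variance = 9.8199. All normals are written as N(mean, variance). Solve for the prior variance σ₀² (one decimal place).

For the Normal–Normal model with known σ², precisions add: τ_n = τ₀ + n/σ².
So 1/σ₀² = 1/9.8199 − 6/69.2 = 0.101834 − 0.086705 = 0.015129.
Hence σ₀² = 1/0.015129 ≈ 66.1.

σ₀² = 66.1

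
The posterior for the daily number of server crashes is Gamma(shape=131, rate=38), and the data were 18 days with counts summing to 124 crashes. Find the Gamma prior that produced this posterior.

Gamma(shape=7, rate=20)

Gamma–Poisson conjugacy: posterior shape = α + Σxᵢ, posterior rate = β + n.
So α = 131 − 124 = 7 and β = 38 − 18 = 20.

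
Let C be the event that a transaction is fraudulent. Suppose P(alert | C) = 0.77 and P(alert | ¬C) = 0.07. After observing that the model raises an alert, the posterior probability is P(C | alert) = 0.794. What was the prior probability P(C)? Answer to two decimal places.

P(C) = 0.26

In odds form, posterior odds = prior odds × likelihood ratio, so prior odds = posterior odds ÷ LR.
Posterior odds = 0.794/(1−0.794) = 3.8544. LR = 0.77/0.07 = 11.0000.
Prior odds = 3.8544/11.0000 = 0.3504, so P(C) = 0.3504/(1+0.3504) ≈ 0.26.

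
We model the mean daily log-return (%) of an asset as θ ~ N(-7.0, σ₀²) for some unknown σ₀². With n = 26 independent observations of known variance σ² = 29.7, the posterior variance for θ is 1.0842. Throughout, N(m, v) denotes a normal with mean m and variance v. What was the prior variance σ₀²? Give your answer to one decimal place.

Posterior precision equals prior precision plus data precision: 1/σ_n² = 1/σ₀² + n/σ².
So 1/σ₀² = 1/1.0842 − 26/29.7 = 0.922339 − 0.875421 = 0.046918.
Hence σ₀² = 1/0.046918 ≈ 21.3.

σ₀² = 21.3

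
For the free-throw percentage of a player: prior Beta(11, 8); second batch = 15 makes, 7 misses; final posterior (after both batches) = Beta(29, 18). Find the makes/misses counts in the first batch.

Sequential conjugate updates are equivalent to a single update on the pooled data, so total successes = posterior α − prior α and total failures = posterior β − prior β.
Total across both batches: 29−11=18 makes, 18−8=10 misses.
Subtract the second batch: 18−15=3 makes and 10−7=3 misses.

3 makes and 3 misses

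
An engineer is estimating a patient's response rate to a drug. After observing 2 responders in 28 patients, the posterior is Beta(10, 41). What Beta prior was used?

A Beta(a, b) prior with s successes and f failures in binomial data gives a Beta(a+s, b+f) posterior.
Subtract the data counts: 10−2=8, 41−26=15.

Beta(8, 15)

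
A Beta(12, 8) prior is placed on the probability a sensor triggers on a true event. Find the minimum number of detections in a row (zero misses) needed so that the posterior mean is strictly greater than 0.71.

After k detections and 0 misses the posterior is Beta(12+k, 8), with mean (12+k)/(12+8+k).
Set (12+k)/(20+k) > 0.71 and solve: k > (0.71·20 − 12)/(1 − 0.71) = 7.586.
The smallest integer exceeding 7.586 is 8, and checking k=8: (20)/(28) = 0.7143 > 0.71.

k = 8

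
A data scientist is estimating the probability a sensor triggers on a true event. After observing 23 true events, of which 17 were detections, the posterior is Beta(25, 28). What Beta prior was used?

A Beta(α, β) prior with s successes and f failures in binomial data gives a Beta(α+s, β+f) posterior.
So α = 25 − 17 = 8 and β = 28 − 6 = 22.

Beta(8, 22)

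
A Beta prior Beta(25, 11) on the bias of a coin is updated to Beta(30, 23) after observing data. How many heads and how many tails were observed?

Beta is conjugate to the binomial likelihood: posterior = Beta(α+s, β+f).
So s = 30 − 25 = 5 and f = 23 − 11 = 12.

5 heads and 12 tails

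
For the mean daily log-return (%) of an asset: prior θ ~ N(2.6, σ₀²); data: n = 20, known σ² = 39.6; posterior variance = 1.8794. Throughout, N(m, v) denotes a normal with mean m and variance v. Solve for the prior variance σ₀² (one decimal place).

Posterior precision equals prior precision plus data precision: 1/σ_n² = 1/σ₀² + n/σ².
So 1/σ₀² = 1/1.8794 − 20/39.6 = 0.532085 − 0.505051 = 0.027034.
Hence σ₀² = 1/0.027034 ≈ 37.0.

σ₀² = 37.0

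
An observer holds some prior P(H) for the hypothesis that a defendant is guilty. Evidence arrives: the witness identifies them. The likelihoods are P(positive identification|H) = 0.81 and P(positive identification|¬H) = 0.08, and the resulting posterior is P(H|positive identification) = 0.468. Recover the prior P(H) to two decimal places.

Bayes' rule in odds form gives O(H|E) = O(H)·[P(E|H)/P(E|¬H)], hence O(H) = O(H|E)/LR.
Posterior odds = 0.468/(1−0.468) = 0.8797. LR = 0.81/0.08 = 10.1250.
Prior odds = 0.8797/10.1250 = 0.0869, so P(H) = 0.0869/(1+0.0869) ≈ 0.08.

P(H) = 0.08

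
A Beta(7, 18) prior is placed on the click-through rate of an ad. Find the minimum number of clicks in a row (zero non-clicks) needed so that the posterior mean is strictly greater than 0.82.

k = 76

After k clicks and 0 non-clicks the posterior is Beta(7+k, 18), with mean (7+k)/(7+18+k).
Set (7+k)/(25+k) > 0.82 and solve: k > (0.82·25 − 7)/(1 − 0.82) = 75.000.
The smallest integer exceeding 75.000 is 76, and checking k=76: (83)/(101) = 0.8218 > 0.82.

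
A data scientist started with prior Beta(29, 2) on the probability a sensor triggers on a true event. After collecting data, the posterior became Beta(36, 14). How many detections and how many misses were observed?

7 detections and 12 misses

A Beta(a, b) prior with s successes and f failures in binomial data gives a Beta(a+s, b+f) posterior.
Match parameters: s=36−29=7, f=14−2=12.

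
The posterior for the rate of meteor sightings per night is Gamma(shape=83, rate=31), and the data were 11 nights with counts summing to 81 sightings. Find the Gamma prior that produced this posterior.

A Gamma(α, β) prior (rate parametrization) on a Poisson rate with n observations summing to S gives posterior Gamma(α+S, β+n).
So α = 83 − 81 = 2 and β = 31 − 11 = 20.

Gamma(shape=2, rate=20)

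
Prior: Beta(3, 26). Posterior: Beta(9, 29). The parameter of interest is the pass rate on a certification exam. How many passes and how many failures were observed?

A Beta(a, b) prior with s successes and f failures in binomial data gives a Beta(a+s, b+f) posterior.
Match parameters: s=9−3=6, f=29−26=3.

6 passes and 3 failures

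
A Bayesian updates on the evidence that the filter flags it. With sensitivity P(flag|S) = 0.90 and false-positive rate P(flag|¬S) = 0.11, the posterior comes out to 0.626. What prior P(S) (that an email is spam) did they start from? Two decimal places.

P(S) = 0.17

In odds form, posterior odds = prior odds × likelihood ratio, so prior odds = posterior odds ÷ LR.
Posterior odds = 0.626/(1−0.626) = 1.6738. LR = 0.90/0.11 = 8.1818.
Prior odds = 1.6738/8.1818 = 0.2046, so P(S) = 0.2046/(1+0.2046) ≈ 0.17.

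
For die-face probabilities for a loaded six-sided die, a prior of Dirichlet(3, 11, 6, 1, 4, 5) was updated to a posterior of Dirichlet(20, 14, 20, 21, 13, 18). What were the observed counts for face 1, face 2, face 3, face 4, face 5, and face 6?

counts (17, 3, 14, 20, 9, 13)

For a Dirichlet(α) prior with multinomial counts c, the posterior is Dirichlet(α + c) componentwise.
Counts are posterior − prior componentwise: 20−3=17, 14−11=3, 20−6=14, 21−1=20, 13−4=9, 18−5=13.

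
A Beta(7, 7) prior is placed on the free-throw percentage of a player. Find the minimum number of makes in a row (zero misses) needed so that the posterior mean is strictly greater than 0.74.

After k makes and 0 misses the posterior is Beta(7+k, 7), with mean (7+k)/(7+7+k).
Set (7+k)/(14+k) > 0.74 and solve: k > (0.74·14 − 7)/(1 − 0.74) = 12.923.
The smallest integer exceeding 12.923 is 13.

k = 13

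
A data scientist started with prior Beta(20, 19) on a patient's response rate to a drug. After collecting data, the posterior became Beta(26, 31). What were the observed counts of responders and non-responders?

Under Beta–binomial conjugacy the posterior parameters are (α+s, β+f).
So s = 26 − 20 = 6 and f = 31 − 19 = 12.

6 responders and 12 non-responders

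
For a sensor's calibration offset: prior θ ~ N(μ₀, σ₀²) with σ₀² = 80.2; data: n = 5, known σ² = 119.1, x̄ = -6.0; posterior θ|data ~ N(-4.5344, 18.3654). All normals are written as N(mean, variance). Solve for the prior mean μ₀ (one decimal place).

μ₀ = 0.4

The posterior mean is a precision-weighted average: μ_n = (τ₀μ₀ + τ_data·x̄)/(τ₀+τ_data), with τ₀=1/σ₀² and τ_data=n/σ².
Here τ₀ = 1/80.2 = 0.012469 and τ_data = 5/119.1 = 0.041982, so τ_n = 0.054451.
Rearranging for μ₀: μ₀ = (μ_n·τ_n − τ_data·x̄)/τ₀ = (-4.5344·0.054451 − 0.041982·-6.0) / 0.012469 = 0.004989/0.012469 ≈ 0.4.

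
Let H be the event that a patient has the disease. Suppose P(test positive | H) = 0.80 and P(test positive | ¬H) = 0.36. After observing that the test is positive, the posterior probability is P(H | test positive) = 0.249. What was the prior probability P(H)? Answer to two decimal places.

P(H) = 0.13

In odds form, posterior odds = prior odds × likelihood ratio, so prior odds = posterior odds ÷ LR.
Posterior odds = 0.249/(1−0.249) = 0.3316. LR = 0.80/0.36 = 2.2222.
Prior odds = 0.3316/2.2222 = 0.1492, so P(H) = 0.1492/(1+0.1492) ≈ 0.13.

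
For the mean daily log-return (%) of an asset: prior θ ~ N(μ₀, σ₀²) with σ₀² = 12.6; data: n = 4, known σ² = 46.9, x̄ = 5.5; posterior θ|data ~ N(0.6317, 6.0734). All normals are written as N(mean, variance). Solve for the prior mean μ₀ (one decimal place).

The posterior mean is a precision-weighted average: μ_n = (τ₀μ₀ + τ_data·x̄)/(τ₀+τ_data), with τ₀=1/σ₀² and τ_data=n/σ².
Here τ₀ = 1/12.6 = 0.079365 and τ_data = 4/46.9 = 0.085288, so τ_n = 0.164653.
Rearranging for μ₀: μ₀ = (μ_n·τ_n − τ_data·x̄)/τ₀ = (0.6317·0.164653 − 0.085288·5.5) / 0.079365 = -0.365073/0.079365 ≈ -4.6.

μ₀ = -4.6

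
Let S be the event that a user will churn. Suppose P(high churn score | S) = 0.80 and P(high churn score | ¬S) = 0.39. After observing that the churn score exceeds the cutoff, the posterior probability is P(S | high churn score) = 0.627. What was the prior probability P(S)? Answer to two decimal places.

P(S) = 0.45

Bayes' rule in odds form gives O(S|E) = O(S)·[P(E|S)/P(E|¬S)], hence O(S) = O(S|E)/LR.
Posterior odds = 0.627/(1−0.627) = 1.6810. LR = 0.80/0.39 = 2.0513.
Prior odds = 1.6810/2.0513 = 0.8195, so P(S) = 0.8195/(1+0.8195) ≈ 0.45.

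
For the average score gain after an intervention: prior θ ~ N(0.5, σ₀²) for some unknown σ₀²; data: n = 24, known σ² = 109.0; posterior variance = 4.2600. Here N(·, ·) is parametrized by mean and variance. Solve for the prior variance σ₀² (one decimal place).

For the Normal–Normal model with known σ², precisions add: τ_n = τ₀ + n/σ².
So 1/σ₀² = 1/4.2600 − 24/109.0 = 0.234742 − 0.220183 = 0.014559.
Hence σ₀² = 1/0.014559 ≈ 68.7.

σ₀² = 68.7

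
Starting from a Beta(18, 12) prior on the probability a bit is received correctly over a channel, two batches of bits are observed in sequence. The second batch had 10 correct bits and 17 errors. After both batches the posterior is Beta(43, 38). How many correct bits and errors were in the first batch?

Sequential conjugate updates are equivalent to a single update on the pooled data, so total successes = posterior α − prior α and total failures = posterior β − prior β.
Total across both batches: 43−18=25 correct bits, 38−12=26 errors.
Subtract the second batch: 25−10=15 correct bits and 26−17=9 errors.

15 correct bits and 9 errors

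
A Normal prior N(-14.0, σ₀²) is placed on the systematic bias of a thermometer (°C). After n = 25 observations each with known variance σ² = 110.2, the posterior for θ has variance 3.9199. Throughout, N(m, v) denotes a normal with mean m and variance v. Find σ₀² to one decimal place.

σ₀² = 35.4

For the Normal–Normal model with known σ², precisions add: τ_n = τ₀ + n/σ².
So 1/σ₀² = 1/3.9199 − 25/110.2 = 0.255109 − 0.226860 = 0.028249.
Hence σ₀² = 1/0.028249 ≈ 35.4.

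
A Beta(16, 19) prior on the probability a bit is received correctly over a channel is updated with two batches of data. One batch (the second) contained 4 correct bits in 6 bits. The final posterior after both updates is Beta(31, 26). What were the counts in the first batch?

11 correct bits and 5 errors

Because Beta–binomial updating is additive in the counts, the combined data contributed (α_post−α_prior, β_post−β_prior) successes and failures.
Total across both batches: 31−16=15 correct bits, 26−19=7 errors.
Subtract the second batch: 15−4=11 correct bits and 7−2=5 errors.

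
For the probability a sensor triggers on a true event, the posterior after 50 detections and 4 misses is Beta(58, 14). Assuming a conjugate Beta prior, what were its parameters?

Beta(8, 10)

Under Beta–binomial conjugacy the posterior parameters are (α+s, β+f).
Subtract the data counts: 58−50=8, 14−4=10.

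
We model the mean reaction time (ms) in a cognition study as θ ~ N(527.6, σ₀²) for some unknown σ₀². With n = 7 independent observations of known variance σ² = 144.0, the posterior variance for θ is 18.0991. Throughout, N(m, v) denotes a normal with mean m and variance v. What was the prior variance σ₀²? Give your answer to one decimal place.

For the Normal–Normal model with known σ², precisions add: τ_n = τ₀ + n/σ².
So 1/σ₀² = 1/18.0991 − 7/144.0 = 0.055251 − 0.048611 = 0.006640.
Hence σ₀² = 1/0.006640 ≈ 150.6.

σ₀² = 150.6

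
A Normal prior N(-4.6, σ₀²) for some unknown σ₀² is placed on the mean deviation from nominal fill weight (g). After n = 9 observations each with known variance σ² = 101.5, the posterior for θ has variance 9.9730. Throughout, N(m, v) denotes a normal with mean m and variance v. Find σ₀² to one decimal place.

σ₀² = 86.2

Posterior precision equals prior precision plus data precision: 1/σ_n² = 1/σ₀² + n/σ².
So 1/σ₀² = 1/9.9730 − 9/101.5 = 0.100271 − 0.088670 = 0.011601.
Hence σ₀² = 1/0.011601 ≈ 86.2.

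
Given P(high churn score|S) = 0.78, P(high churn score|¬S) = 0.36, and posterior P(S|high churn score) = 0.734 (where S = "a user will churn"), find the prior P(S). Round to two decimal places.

P(S) = 0.56

Bayes' rule in odds form gives O(S|E) = O(S)·[P(E|S)/P(E|¬S)], hence O(S) = O(S|E)/LR.
Posterior odds = 0.734/(1−0.734) = 2.7594. LR = 0.78/0.36 = 2.1667.
Prior odds = 2.7594/2.1667 = 1.2735, so P(S) = 1.2735/(1+1.2735) ≈ 0.56.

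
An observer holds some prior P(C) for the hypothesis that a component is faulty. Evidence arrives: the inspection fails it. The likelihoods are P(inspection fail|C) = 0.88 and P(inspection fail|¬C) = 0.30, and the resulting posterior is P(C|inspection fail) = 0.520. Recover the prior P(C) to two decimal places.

P(C) = 0.27

In odds form, posterior odds = prior odds × likelihood ratio, so prior odds = posterior odds ÷ LR.
Posterior odds = 0.520/(1−0.520) = 1.0833. LR = 0.88/0.30 = 2.9333.
Prior odds = 1.0833/2.9333 = 0.3693, so P(C) = 0.3693/(1+0.3693) ≈ 0.27.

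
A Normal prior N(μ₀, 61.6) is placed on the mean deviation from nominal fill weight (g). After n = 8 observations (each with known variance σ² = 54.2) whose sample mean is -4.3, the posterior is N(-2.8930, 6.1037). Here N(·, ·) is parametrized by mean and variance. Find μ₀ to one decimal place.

μ₀ = 9.9

The posterior mean is a precision-weighted average: μ_n = (τ₀μ₀ + τ_data·x̄)/(τ₀+τ_data), with τ₀=1/σ₀² and τ_data=n/σ².
Here τ₀ = 1/61.6 = 0.016234 and τ_data = 8/54.2 = 0.147601, so τ_n = 0.163835.
Rearranging for μ₀: μ₀ = (μ_n·τ_n − τ_data·x̄)/τ₀ = (-2.8930·0.163835 − 0.147601·-4.3) / 0.016234 = 0.160710/0.016234 ≈ 9.9.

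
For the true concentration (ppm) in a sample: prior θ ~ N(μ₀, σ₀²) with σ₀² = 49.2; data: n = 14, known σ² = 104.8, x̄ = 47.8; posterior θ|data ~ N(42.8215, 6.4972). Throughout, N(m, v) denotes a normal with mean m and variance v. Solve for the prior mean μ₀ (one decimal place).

With known observation variance, the Normal–Normal posterior has precision τ_n = τ₀ + n/σ² and mean μ_n = (τ₀μ₀ + (n/σ²)x̄)/τ_n.
Here τ₀ = 1/49.2 = 0.020325 and τ_data = 14/104.8 = 0.133588, so τ_n = 0.153913.
Rearranging for μ₀: μ₀ = (μ_n·τ_n − τ_data·x̄)/τ₀ = (42.8215·0.153913 − 0.133588·47.8) / 0.020325 = 0.205279/0.020325 ≈ 10.1.

μ₀ = 10.1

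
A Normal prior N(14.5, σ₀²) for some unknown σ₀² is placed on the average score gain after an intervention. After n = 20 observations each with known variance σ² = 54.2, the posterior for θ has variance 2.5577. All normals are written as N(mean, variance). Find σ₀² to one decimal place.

σ₀² = 45.5

Posterior precision equals prior precision plus data precision: 1/σ_n² = 1/σ₀² + n/σ².
So 1/σ₀² = 1/2.5577 − 20/54.2 = 0.390976 − 0.369004 = 0.021972.
Hence σ₀² = 1/0.021972 ≈ 45.5.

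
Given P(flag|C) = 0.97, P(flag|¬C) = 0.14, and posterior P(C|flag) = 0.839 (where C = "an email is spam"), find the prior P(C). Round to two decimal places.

P(C) = 0.43

Bayes' rule in odds form gives O(C|E) = O(C)·[P(E|C)/P(E|¬C)], hence O(C) = O(C|E)/LR.
Posterior odds = 0.839/(1−0.839) = 5.2112. LR = 0.97/0.14 = 6.9286.
Prior odds = 5.2112/6.9286 = 0.7521, so P(C) = 0.7521/(1+0.7521) ≈ 0.43.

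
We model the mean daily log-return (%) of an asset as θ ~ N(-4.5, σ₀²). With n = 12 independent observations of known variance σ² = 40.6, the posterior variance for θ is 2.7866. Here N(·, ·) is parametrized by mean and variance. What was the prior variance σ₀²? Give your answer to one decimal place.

σ₀² = 15.8

For the Normal–Normal model with known σ², precisions add: τ_n = τ₀ + n/σ².
So 1/σ₀² = 1/2.7866 − 12/40.6 = 0.358860 − 0.295567 = 0.063293.
Hence σ₀² = 1/0.063293 ≈ 15.8.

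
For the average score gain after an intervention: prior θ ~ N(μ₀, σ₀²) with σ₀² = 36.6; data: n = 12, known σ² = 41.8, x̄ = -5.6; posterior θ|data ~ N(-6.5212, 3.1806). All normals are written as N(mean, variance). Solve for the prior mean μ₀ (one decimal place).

The posterior mean is a precision-weighted average: μ_n = (τ₀μ₀ + τ_data·x̄)/(τ₀+τ_data), with τ₀=1/σ₀² and τ_data=n/σ².
Here τ₀ = 1/36.6 = 0.027322 and τ_data = 12/41.8 = 0.287081, so τ_n = 0.314403.
Rearranging for μ₀: μ₀ = (μ_n·τ_n − τ_data·x̄)/τ₀ = (-6.5212·0.314403 − 0.287081·-5.6) / 0.027322 = -0.442631/0.027322 ≈ -16.2.

μ₀ = -16.2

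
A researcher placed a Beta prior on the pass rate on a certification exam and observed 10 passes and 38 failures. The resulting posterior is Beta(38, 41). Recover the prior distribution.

Under Beta–binomial conjugacy the posterior parameters are (a+s, b+f).
Subtract the data counts: 38−10=28, 41−38=3.

Beta(28, 3)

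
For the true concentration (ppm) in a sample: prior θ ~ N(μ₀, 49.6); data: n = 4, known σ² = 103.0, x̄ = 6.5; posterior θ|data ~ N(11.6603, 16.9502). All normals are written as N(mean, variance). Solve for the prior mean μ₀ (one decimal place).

The posterior mean is a precision-weighted average: μ_n = (τ₀μ₀ + τ_data·x̄)/(τ₀+τ_data), with τ₀=1/σ₀² and τ_data=n/σ².
Here τ₀ = 1/49.6 = 0.020161 and τ_data = 4/103.0 = 0.038835, so τ_n = 0.058996.
Rearranging for μ₀: μ₀ = (μ_n·τ_n − τ_data·x̄)/τ₀ = (11.6603·0.058996 − 0.038835·6.5) / 0.020161 = 0.435484/0.020161 ≈ 21.6.

μ₀ = 21.6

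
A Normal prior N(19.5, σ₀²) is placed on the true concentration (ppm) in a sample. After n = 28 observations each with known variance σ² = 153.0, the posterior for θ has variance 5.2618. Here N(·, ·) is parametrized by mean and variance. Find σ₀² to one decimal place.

Posterior precision equals prior precision plus data precision: 1/σ_n² = 1/σ₀² + n/σ².
So 1/σ₀² = 1/5.2618 − 28/153.0 = 0.190049 − 0.183007 = 0.007042.
Hence σ₀² = 1/0.007042 ≈ 142.0.

σ₀² = 142.0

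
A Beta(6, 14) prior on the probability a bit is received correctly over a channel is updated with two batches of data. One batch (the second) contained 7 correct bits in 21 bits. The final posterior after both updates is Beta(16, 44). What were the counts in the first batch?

3 correct bits and 16 errors

Because Beta–binomial updating is additive in the counts, the combined data contributed (α_post−α_prior, β_post−β_prior) successes and failures.
Total across both batches: 16−6=10 correct bits, 44−14=30 errors.
Subtract the second batch: 10−7=3 correct bits and 30−14=16 errors.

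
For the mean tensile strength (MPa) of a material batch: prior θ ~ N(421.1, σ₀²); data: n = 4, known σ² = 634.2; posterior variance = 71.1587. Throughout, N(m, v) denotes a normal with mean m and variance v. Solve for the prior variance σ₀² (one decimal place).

For the Normal–Normal model with known σ², precisions add: τ_n = τ₀ + n/σ².
So 1/σ₀² = 1/71.1587 − 4/634.2 = 0.014053 − 0.006307 = 0.007746.
Hence σ₀² = 1/0.007746 ≈ 129.1.

σ₀² = 129.1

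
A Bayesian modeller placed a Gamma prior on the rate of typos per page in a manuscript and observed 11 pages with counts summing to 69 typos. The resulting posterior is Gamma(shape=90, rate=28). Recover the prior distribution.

Gamma(shape=21, rate=17)

Gamma–Poisson conjugacy: posterior shape = α + Σxᵢ, posterior rate = β + n.
So α = 90 − 69 = 21 and β = 28 − 11 = 17.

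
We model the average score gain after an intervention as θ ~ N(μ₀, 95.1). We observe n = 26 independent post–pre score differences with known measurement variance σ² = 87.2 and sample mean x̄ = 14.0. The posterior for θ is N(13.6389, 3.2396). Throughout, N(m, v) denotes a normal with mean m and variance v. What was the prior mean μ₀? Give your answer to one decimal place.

μ₀ = 3.4

The posterior mean is a precision-weighted average: μ_n = (τ₀μ₀ + τ_data·x̄)/(τ₀+τ_data), with τ₀=1/σ₀² and τ_data=n/σ².
Here τ₀ = 1/95.1 = 0.010515 and τ_data = 26/87.2 = 0.298165, so τ_n = 0.308680.
Rearranging for μ₀: μ₀ = (μ_n·τ_n − τ_data·x̄)/τ₀ = (13.6389·0.308680 − 0.298165·14.0) / 0.010515 = 0.035746/0.010515 ≈ 3.4.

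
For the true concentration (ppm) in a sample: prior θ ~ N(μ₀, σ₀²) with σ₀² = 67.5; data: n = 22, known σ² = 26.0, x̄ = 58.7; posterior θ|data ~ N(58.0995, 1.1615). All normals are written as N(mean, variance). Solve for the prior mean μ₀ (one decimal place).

With known observation variance, the Normal–Normal posterior has precision τ_n = τ₀ + n/σ² and mean μ_n = (τ₀μ₀ + (n/σ²)x̄)/τ_n.
Here τ₀ = 1/67.5 = 0.014815 and τ_data = 22/26.0 = 0.846154, so τ_n = 0.860969.
Rearranging for μ₀: μ₀ = (μ_n·τ_n − τ_data·x̄)/τ₀ = (58.0995·0.860969 − 0.846154·58.7) / 0.014815 = 0.352629/0.014815 ≈ 23.8.

μ₀ = 23.8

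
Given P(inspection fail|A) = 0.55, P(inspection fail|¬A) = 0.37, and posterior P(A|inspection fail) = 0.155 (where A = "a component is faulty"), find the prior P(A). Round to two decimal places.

In odds form, posterior odds = prior odds × likelihood ratio, so prior odds = posterior odds ÷ LR.
Posterior odds = 0.155/(1−0.155) = 0.1834. LR = 0.55/0.37 = 1.4865.
Prior odds = 0.1834/1.4865 = 0.1234, so P(A) = 0.1234/(1+0.1234) ≈ 0.11.

P(A) = 0.11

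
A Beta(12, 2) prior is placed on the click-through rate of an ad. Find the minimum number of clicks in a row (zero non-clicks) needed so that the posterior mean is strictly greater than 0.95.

After k clicks and 0 non-clicks the posterior is Beta(12+k, 2), with mean (12+k)/(12+2+k).
Set (12+k)/(14+k) > 0.95 and solve: k > (0.95·14 − 12)/(1 − 0.95) = 26.000.
The smallest integer exceeding 26.000 is 27, and checking k=27: (39)/(41) = 0.9512 > 0.95.

k = 27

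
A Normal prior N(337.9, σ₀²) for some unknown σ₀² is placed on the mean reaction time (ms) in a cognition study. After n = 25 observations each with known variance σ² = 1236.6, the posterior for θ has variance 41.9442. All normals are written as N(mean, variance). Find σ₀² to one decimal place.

σ₀² = 275.9

Posterior precision equals prior precision plus data precision: 1/σ_n² = 1/σ₀² + n/σ².
So 1/σ₀² = 1/41.9442 − 25/1236.6 = 0.023841 − 0.020217 = 0.003624.
Hence σ₀² = 1/0.003624 ≈ 275.9.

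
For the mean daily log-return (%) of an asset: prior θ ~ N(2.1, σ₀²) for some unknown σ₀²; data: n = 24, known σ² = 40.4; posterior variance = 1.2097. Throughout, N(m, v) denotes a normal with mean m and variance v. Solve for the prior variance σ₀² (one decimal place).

σ₀² = 4.3

Posterior precision equals prior precision plus data precision: 1/σ_n² = 1/σ₀² + n/σ².
So 1/σ₀² = 1/1.2097 − 24/40.4 = 0.826651 − 0.594059 = 0.232592.
Hence σ₀² = 1/0.232592 ≈ 4.3.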